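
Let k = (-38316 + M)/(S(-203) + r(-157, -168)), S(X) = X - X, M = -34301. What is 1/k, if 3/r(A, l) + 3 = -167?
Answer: 3/12344890 ≈ 2.4302e-7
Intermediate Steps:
r(A, l) = -3/170 (r(A, l) = 3/(-3 - 167) = 3/(-170) = 3*(-1/170) = -3/170)
S(X) = 0
k = 12344890/3 (k = (-38316 - 34301)/(0 - 3/170) = -72617/(-3/170) = -72617*(-170/3) = 12344890/3 ≈ 4.1150e+6)
1/k = 1/(12344890/3) = 3/12344890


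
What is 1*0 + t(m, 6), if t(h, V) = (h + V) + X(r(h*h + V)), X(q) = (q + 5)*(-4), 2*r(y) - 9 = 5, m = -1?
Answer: -43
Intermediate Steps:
r(y) = 7 (r(y) = 9/2 + (½)*5 = 9/2 + 5/2 = 7)
X(q) = -20 - 4*q (X(q) = (5 + q)*(-4) = -20 - 4*q)
t(h, V) = -48 + V + h (t(h, V) = (h + V) + (-20 - 4*7) = (V + h) + (-20 - 28) = (V + h) - 48 = -48 + V + h)
1*0 + t(m, 6) = 1*0 + (-48 + 6 - 1) = 0 - 43 = -43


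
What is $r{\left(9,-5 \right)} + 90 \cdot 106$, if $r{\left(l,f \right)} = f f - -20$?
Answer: $9585$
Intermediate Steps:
$r{\left(l,f \right)} = 20 + f^{2}$ ($r{\left(l,f \right)} = f^{2} + 20 = 20 + f^{2}$)
$r{\left(9,-5 \right)} + 90 \cdot 106 = \left(20 + \left(-5\right)^{2}\right) + 90 \cdot 106 = \left(20 + 25\right) + 9540 = 45 + 9540 = 9585$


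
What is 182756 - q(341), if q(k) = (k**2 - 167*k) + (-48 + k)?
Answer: 123129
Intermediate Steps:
q(k) = -48 + k**2 - 166*k
182756 - q(341) = 182756 - (-48 + 341**2 - 166*341) = 182756 - (-48 + 116281 - 56606) = 182756 - 1*59627 = 182756 - 59627 = 123129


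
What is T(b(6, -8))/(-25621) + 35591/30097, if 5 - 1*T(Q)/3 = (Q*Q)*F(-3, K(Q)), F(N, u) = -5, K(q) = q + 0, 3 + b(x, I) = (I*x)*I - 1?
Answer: -64278676444/771115237 ≈ -83.358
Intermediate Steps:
b(x, I) = -4 + x*I**2 (b(x, I) = -3 + ((I*x)*I - 1) = -3 + (x*I**2 - 1) = -3 + (-1 + x*I**2) = -4 + x*I**2)
K(q) = q
T(Q) = 15 + 15*Q**2 (T(Q) = 15 - 3*Q*Q*(-5) = 15 - 3*Q**2*(-5) = 15 - (-15)*Q**2 = 15 + 15*Q**2)
T(b(6, -8))/(-25621) + 35591/30097 = (15 + 15*(-4 + 6*(-8)**2)**2)/(-25621) + 35591/30097 = (15 + 15*(-4 + 6*64)**2)*(-1/25621) + 35591*(1/30097) = (15 + 15*(-4 + 384)**2)*(-1/25621) + 35591/30097 = (15 + 15*380**2)*(-1/25621) + 35591/30097 = (15 + 15*144400)*(-1/25621) + 35591/30097 = (15 + 2166000)*(-1/25621) + 35591/30097 = 2166015*(-1/25621) + 35591/30097 = -2166015/25621 + 35591/30097 = -64278676444/771115237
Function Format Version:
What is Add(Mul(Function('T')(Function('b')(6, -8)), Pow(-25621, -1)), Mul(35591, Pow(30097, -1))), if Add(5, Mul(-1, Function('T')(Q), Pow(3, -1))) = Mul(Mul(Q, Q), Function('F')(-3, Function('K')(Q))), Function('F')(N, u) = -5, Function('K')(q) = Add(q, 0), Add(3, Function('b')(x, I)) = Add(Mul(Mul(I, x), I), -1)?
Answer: Rational(-64278676444, 771115237) ≈ -83.358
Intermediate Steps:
Function('b')(x, I) = Add(-4, Mul(x, Pow(I, 2))) (Function('b')(x, I) = Add(-3, Add(Mul(Mul(I, x), I), -1)) = Add(-3, Add(Mul(x, Pow(I, 2)), -1)) = Add(-3, Add(-1, Mul(x, Pow(I, 2)))) = Add(-4, Mul(x, Pow(I, 2))))
Function('K')(q) = q
Function('T')(Q) = Add(15, Mul(15, Pow(Q, 2))) (Function('T')(Q) = Add(15, Mul(-3, Mul(Mul(Q, Q), -5))) = Add(15, Mul(-3, Mul(Pow(Q, 2), -5))) = Add(15, Mul(-3, Mul(-5, Pow(Q, 2)))) = Add(15, Mul(15, Pow(Q, 2))))
Add(Mul(Function('T')(Function('b')(6, -8)), Pow(-25621, -1)), Mul(35591, Pow(30097, -1))) = Add(Mul(Add(15, Mul(15, Pow(Add(-4, Mul(6, Pow(-8, 2))), 2))), Pow(-25621, -1)), Mul(35591, Pow(30097, -1))) = Add(Mul(Add(15, Mul(15, Pow(Add(-4, Mul(6, 64)), 2))), Rational(-1, 25621)), Mul(35591, Rational(1, 30097))) = Add(Mul(Add(15, Mul(15, Pow(Add(-4, 384), 2))), Rational(-1, 25621)), Rational(35591, 30097)) = Add(Mul(Add(15, Mul(15, Pow(380, 2))), Rational(-1, 25621)), Rational(35591, 30097)) = Add(Mul(Add(15, Mul(15, 144400)), Rational(-1, 25621)), Rational(35591, 30097)) = Add(Mul(Add(15, 2166000), Rational(-1, 25621)), Rational(35591, 30097)) = Add(Mul(2166015, Rational(-1, 25621)), Rational(35591, 30097)) = Add(Rational(-2166015, 25621), Rational(35591, 30097)) = Rational(-64278676444, 771115237)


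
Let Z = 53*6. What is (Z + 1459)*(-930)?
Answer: -1652610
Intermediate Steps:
Z = 318
(Z + 1459)*(-930) = (318 + 1459)*(-930) = 1777*(-930) = -1652610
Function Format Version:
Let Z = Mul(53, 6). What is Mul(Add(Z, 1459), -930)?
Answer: -1652610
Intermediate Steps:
Z = 318
Mul(Add(Z, 1459), -930) = Mul(Add(318, 1459), -930) = Mul(1777, -930) = -1652610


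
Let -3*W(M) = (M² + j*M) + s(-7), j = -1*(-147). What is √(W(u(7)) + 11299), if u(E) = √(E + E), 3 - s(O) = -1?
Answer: √(11293 - 49*√14) ≈ 105.40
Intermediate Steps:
s(O) = 4 (s(O) = 3 - 1*(-1) = 3 + 1 = 4)
u(E) = √2*√E (u(E) = √(2*E) = √2*√E)
j = 147
W(M) = -4/3 - 49*M - M²/3 (W(M) = -((M² + 147*M) + 4)/3 = -(4 + M² + 147*M)/3 = -4/3 - 49*M - M²/3)
√(W(u(7)) + 11299) = √((-4/3 - 49*√2*√7 - (√2*√7)²/3) + 11299) = √((-4/3 - 49*√14 - (√14)²/3) + 11299) = √((-4/3 - 49*√14 - ⅓*14) + 11299) = √((-4/3 - 49*√14 - 14/3) + 11299) = √((-6 - 49*√14) + 11299) = √(11293 - 49*√14)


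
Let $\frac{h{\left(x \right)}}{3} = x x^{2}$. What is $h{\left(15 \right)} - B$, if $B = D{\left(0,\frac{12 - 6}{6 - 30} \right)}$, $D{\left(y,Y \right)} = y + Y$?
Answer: $\frac{40501}{4} \approx 10125.0$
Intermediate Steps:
$h{\left(x \right)} = 3 x^{3}$ ($h{\left(x \right)} = 3 x x^{2} = 3 x^{3}$)
$D{\left(y,Y \right)} = Y + y$
$B = - \frac{1}{4}$ ($B = \frac{12 - 6}{6 - 30} + 0 = \frac{6}{-24} + 0 = 6 \left(- \frac{1}{24}\right) + 0 = - \frac{1}{4} + 0 = - \frac{1}{4} \approx -0.25$)
$h{\left(15 \right)} - B = 3 \cdot 15^{3} - - \frac{1}{4} = 3 \cdot 3375 + \frac{1}{4} = 10125 + \frac{1}{4} = \frac{40501}{4}$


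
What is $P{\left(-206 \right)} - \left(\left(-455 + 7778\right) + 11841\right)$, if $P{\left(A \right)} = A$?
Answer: $-19370$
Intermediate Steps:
$P{\left(-206 \right)} - \left(\left(-455 + 7778\right) + 11841\right) = -206 - \left(\left(-455 + 7778\right) + 11841\right) = -206 - \left(7323 + 11841\right) = -206 - 19164 = -19370$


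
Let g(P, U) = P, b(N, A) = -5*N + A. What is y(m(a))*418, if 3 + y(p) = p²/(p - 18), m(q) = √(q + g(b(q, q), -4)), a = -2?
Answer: -73986/53 - 418*√6/53 ≈ -1415.3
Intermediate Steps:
b(N, A) = A - 5*N
m(q) = √3*√(-q) (m(q) = √(q + (q - 5*q)) = √(q - 4*q) = √(-3*q) = √3*√(-q))
y(p) = -3 + p²/(-18 + p) (y(p) = -3 + p²/(p - 18) = -3 + p²/(-18 + p))
y(m(a))*418 = ((54 + (√3*√(-1*(-2)))² - 3*√3*√(-1*(-2)))/(-18 + √3*√(-1*(-2))))*418 = ((54 + (√3*√2)² - 3*√3*√2)/(-18 + √3*√2))*418 = ((54 + (√6)² - 3*√6)/(-18 + √6))*418 = ((54 + 6 - 3*√6)/(-18 + √6))*418 = ((60 - 3*√6)/(-18 + √6))*418 = 418*(60 - 3*√6)/(-18 + √6)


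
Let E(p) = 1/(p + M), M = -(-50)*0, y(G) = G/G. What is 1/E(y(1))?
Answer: 1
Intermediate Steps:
y(G) = 1
M = 0 (M = -10*0 = 0)
E(p) = 1/p (E(p) = 1/(p + 0) = 1/p)
1/E(y(1)) = 1/(1/1) = 1/1 = 1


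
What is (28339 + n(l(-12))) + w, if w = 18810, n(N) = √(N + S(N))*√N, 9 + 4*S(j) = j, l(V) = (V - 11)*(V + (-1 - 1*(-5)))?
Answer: 47149 + √41906 ≈ 47354.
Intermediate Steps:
l(V) = (-11 + V)*(4 + V) (l(V) = (-11 + V)*(V + (-1 + 5)) = (-11 + V)*(V + 4) = (-11 + V)*(4 + V))
S(j) = -9/4 + j/4
n(N) = √N*√(-9/4 + 5*N/4) (n(N) = √(N + (-9/4 + N/4))*√N = √(-9/4 + 5*N/4)*√N = √N*√(-9/4 + 5*N/4))
(28339 + n(l(-12))) + w = (28339 + √(-44 + (-12)² - 7*(-12))*√(-9 + 5*(-44 + (-12)² - 7*(-12)))/2) + 18810 = (28339 + √(-44 + 144 + 84)*√(-9 + 5*(-44 + 144 + 84))/2) + 18810 = (28339 + √184*√(-9 + 5*184)/2) + 18810 = (28339 + (2*√46)*√(-9 + 920)/2) + 18810 = (28339 + (2*√46)*√911/2) + 18810 = (28339 + √41906) + 18810 = 47149 + √41906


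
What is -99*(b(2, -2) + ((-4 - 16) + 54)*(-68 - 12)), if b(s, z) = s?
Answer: 269082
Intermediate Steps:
-99*(b(2, -2) + ((-4 - 16) + 54)*(-68 - 12)) = -99*(2 + ((-4 - 16) + 54)*(-68 - 12)) = -99*(2 + (-20 + 54)*(-80)) = -99*(2 + 34*(-80)) = -99*(2 - 2720) = -99*(-2718) = 269082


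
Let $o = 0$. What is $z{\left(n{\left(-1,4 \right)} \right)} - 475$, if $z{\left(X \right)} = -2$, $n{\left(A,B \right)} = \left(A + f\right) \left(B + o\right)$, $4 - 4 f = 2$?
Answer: $-477$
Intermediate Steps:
$f = \frac{1}{2}$ ($f = 1 - \frac{1}{2} = \frac{1}{2} \approx 0.5$)
$n{\left(A,B \right)} = B \left(\frac{1}{2} + A\right)$ ($n{\left(A,B \right)} = \left(A + \frac{1}{2}\right) \left(B + 0\right) = \left(\frac{1}{2} + A\right) B = B \left(\frac{1}{2} + A\right)$)
$z{\left(n{\left(-1,4 \right)} \right)} - 475 = -2 - 475 = -477$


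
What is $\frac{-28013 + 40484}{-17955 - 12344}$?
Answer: $- \frac{12471}{30299} \approx -0.4116$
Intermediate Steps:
$\frac{-28013 + 40484}{-17955 - 12344} = \frac{12471}{-30299} = 12471 \left(- \frac{1}{30299}\right) = - \frac{12471}{30299}$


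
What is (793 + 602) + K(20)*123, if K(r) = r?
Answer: 3855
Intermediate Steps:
(793 + 602) + K(20)*123 = (793 + 602) + 20*123 = 1395 + 2460 = 3855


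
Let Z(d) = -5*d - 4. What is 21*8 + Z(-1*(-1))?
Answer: 159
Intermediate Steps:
Z(d) = -4 - 5*d
21*8 + Z(-1*(-1)) = 21*8 + (-4 - (-5)*(-1)) = 168 + (-4 - 5*1) = 168 + (-4 - 5) = 168 - 9 = 159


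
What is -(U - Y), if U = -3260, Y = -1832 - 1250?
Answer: 178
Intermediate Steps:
Y = -3082
-(U - Y) = -(-3260 - 1*(-3082)) = -(-3260 + 3082) = -1*(-178) = 178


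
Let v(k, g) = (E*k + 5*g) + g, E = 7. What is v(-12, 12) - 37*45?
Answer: -1677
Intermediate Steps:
v(k, g) = 6*g + 7*k (v(k, g) = (7*k + 5*g) + g = (5*g + 7*k) + g = 6*g + 7*k)
v(-12, 12) - 37*45 = (6*12 + 7*(-12)) - 37*45 = (72 - 84) - 1665 = -12 - 1665 = -1677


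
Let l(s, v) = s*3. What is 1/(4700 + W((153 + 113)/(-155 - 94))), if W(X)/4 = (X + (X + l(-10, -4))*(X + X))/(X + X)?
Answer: 249/1139854 ≈ 0.00021845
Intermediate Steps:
l(s, v) = 3*s
W(X) = 2*(X + 2*X*(-30 + X))/X (W(X) = 4*((X + (X + 3*(-10))*(X + X))/(X + X)) = 4*((X + (X - 30)*(2*X))/((2*X))) = 4*((X + (-30 + X)*(2*X))*(1/(2*X))) = 4*((X + 2*X*(-30 + X))*(1/(2*X))) = 4*((X + 2*X*(-30 + X))/(2*X)) = 2*(X + 2*X*(-30 + X))/X)
1/(4700 + W((153 + 113)/(-155 - 94))) = 1/(4700 + (-118 + 4*((153 + 113)/(-155 - 94)))) = 1/(4700 + (-118 + 4*(266/(-249)))) = 1/(4700 + (-118 + 4*(266*(-1/249)))) = 1/(4700 + (-118 + 4*(-266/249))) = 1/(4700 + (-118 - 1064/249)) = 1/(4700 - 30446/249) = 1/(1139854/249) = 249/1139854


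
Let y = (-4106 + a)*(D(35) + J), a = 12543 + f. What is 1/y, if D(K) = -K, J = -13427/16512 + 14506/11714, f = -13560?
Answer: 96710784/17130071429689 ≈ 5.6457e-6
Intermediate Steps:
J = 41119597/96710784 (J = -13427*1/16512 + 14506*(1/11714) = -13427/16512 + 7253/5857 = 41119597/96710784 ≈ 0.42518)
a = -1017 (a = 12543 - 13560 = -1017)
y = 17130071429689/96710784 (y = (-4106 - 1017)*(-1*35 + 41119597/96710784) = -5123*(-35 + 41119597/96710784) = -5123*(-3343757843/96710784) = 17130071429689/96710784 ≈ 1.7713e+5)
1/y = 1/(17130071429689/96710784) = 96710784/17130071429689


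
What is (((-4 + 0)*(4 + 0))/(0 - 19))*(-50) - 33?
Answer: -1427/19 ≈ -75.105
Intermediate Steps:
(((-4 + 0)*(4 + 0))/(0 - 19))*(-50) - 33 = ((-4*4)/(-19))*(-50) - 33 = -1/19*(-16)*(-50) - 33 = (16/19)*(-50) - 33 = -800/19 - 33 = -1427/19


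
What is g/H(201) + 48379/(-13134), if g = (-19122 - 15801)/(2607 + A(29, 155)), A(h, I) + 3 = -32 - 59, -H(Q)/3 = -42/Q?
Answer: -426639067/16502871 ≈ -25.852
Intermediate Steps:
H(Q) = 126/Q (H(Q) = -(-126)/Q = 126/Q)
A(h, I) = -94 (A(h, I) = -3 + (-32 - 59) = -3 - 91 = -94)
g = -4989/359 (g = (-19122 - 15801)/(2607 - 94) = -34923/2513 = -34923*1/2513 = -4989/359 ≈ -13.897)
g/H(201) + 48379/(-13134) = -4989/(359*(126/201)) + 48379/(-13134) = -4989/(359*(126*(1/201))) + 48379*(-1/13134) = -4989/(359*42/67) - 48379/13134 = -4989/359*67/42 - 48379/13134 = -111421/5026 - 48379/13134 = -426639067/16502871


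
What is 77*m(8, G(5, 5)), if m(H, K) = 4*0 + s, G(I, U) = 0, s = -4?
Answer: -308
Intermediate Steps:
m(H, K) = -4 (m(H, K) = 4*0 - 4 = 0 - 4 = -4)
77*m(8, G(5, 5)) = 77*(-4) = -308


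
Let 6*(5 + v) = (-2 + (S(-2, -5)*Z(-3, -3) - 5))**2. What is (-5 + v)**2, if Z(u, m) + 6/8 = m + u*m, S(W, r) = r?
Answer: 279859441/9216 ≈ 30367.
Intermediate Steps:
Z(u, m) = -3/4 + m + m*u (Z(u, m) = -3/4 + (m + u*m) = -3/4 + (m + m*u) = -3/4 + m + m*u)
v = 17209/96 (v = -5 + (-2 + (-5*(-3/4 - 3 - 3*(-3)) - 5))**2/6 = -5 + (-2 + (-5*(-3/4 - 3 + 9) - 5))**2/6 = -5 + (-2 + (-5*21/4 - 5))**2/6 = -5 + (-2 + (-105/4 - 5))**2/6 = -5 + (-2 - 125/4)**2/6 = -5 + (-133/4)**2/6 = -5 + (1/6)*(17689/16) = -5 + 17689/96 = 17209/96 ≈ 179.26)
(-5 + v)**2 = (-5 + 17209/96)**2 = (16729/96)**2 = 279859441/9216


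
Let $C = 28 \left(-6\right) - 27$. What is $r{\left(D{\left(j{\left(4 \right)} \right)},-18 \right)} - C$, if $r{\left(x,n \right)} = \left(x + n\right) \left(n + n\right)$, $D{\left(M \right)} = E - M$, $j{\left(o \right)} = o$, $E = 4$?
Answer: $843$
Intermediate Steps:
$C = -195$ ($C = -168 - 27 = -195$)
$D{\left(M \right)} = 4 - M$
$r{\left(x,n \right)} = 2 n \left(n + x\right)$ ($r{\left(x,n \right)} = \left(n + x\right) 2 n = 2 n \left(n + x\right)$)
$r{\left(D{\left(j{\left(4 \right)} \right)},-18 \right)} - C = 2 \left(-18\right) \left(-18 + \left(4 - 4\right)\right) - -195 = 2 \left(-18\right) \left(-18 + \left(4 - 4\right)\right) + 195 = 2 \left(-18\right) \left(-18 + 0\right) + 195 = 2 \left(-18\right) \left(-18\right) + 195 = 648 + 195 = 843$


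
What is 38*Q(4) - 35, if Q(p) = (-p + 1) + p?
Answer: 3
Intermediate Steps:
Q(p) = 1 (Q(p) = (1 - p) + p = 1)
38*Q(4) - 35 = 38*1 - 35 = 38 - 35 = 3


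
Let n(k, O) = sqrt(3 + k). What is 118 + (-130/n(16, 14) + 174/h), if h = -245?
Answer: 28736/245 - 130*sqrt(19)/19 ≈ 87.466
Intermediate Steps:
118 + (-130/n(16, 14) + 174/h) = 118 + (-130/sqrt(3 + 16) + 174/(-245)) = 118 + (-130*sqrt(19)/19 + 174*(-1/245)) = 118 + (-130*sqrt(19)/19 - 174/245) = 118 + (-174/245 - 130*sqrt(19)/19) = 28736/245 - 130*sqrt(19)/19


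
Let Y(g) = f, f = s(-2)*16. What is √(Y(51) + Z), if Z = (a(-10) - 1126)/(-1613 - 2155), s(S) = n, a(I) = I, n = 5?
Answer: √17814162/471 ≈ 8.9611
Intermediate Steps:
s(S) = 5
f = 80 (f = 5*16 = 80)
Y(g) = 80
Z = 142/471 (Z = (-10 - 1126)/(-1613 - 2155) = -1136/(-3768) = -1136*(-1/3768) = 142/471 ≈ 0.30149)
√(Y(51) + Z) = √(80 + 142/471) = √(37822/471) = √17814162/471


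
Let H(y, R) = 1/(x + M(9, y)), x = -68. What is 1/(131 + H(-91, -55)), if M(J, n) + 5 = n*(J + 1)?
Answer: 983/128772 ≈ 0.0076336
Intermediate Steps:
M(J, n) = -5 + n*(1 + J) (M(J, n) = -5 + n*(J + 1) = -5 + n*(1 + J))
H(y, R) = 1/(-73 + 10*y) (H(y, R) = 1/(-68 + (-5 + y + 9*y)) = 1/(-68 + (-5 + 10*y)) = 1/(-73 + 10*y))
1/(131 + H(-91, -55)) = 1/(131 + 1/(-73 + 10*(-91))) = 1/(131 + 1/(-73 - 910)) = 1/(131 + 1/(-983)) = 1/(131 - 1/983) = 1/(128772/983) = 983/128772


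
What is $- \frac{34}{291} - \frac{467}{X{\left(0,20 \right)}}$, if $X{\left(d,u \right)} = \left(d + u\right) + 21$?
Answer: $- \frac{137291}{11931} \approx -11.507$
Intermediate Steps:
$X{\left(d,u \right)} = 21 + d + u$
$- \frac{34}{291} - \frac{467}{X{\left(0,20 \right)}} = - \frac{34}{291} - \frac{467}{21 + 0 + 20} = \left(-34\right) \frac{1}{291} - \frac{467}{41} = - \frac{34}{291} - \frac{467}{41} = - \frac{137291}{11931}$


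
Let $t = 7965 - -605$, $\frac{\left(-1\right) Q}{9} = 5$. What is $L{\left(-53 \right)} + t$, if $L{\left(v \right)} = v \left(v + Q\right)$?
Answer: $13764$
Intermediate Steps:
$Q = -45$ ($Q = \left(-9\right) 5 = -45$)
$t = 8570$ ($t = 7965 + 605 = 8570$)
$L{\left(v \right)} = v \left(-45 + v\right)$ ($L{\left(v \right)} = v \left(v - 45\right) = v \left(-45 + v\right)$)
$L{\left(-53 \right)} + t = - 53 \left(-45 - 53\right) + 8570 = \left(-53\right) \left(-98\right) + 8570 = 5194 + 8570 = 13764$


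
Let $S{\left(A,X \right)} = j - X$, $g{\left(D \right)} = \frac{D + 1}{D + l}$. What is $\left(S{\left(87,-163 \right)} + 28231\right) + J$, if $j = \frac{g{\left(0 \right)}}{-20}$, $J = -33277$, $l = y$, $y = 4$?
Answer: $- \frac{390641}{80} \approx -4883.0$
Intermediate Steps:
$l = 4$
$g{\left(D \right)} = \frac{1 + D}{4 + D}$ ($g{\left(D \right)} = \frac{D + 1}{D + 4} = \frac{1 + D}{4 + D}$)
$j = - \frac{1}{80}$ ($j = \frac{\frac{1}{4 + 0} \left(1 + 0\right)}{-20} = \frac{1}{4} \cdot 1 \left(- \frac{1}{20}\right) = \frac{1}{4} \left(- \frac{1}{20}\right) = - \frac{1}{80} \approx -0.0125$)
$S{\left(A,X \right)} = - \frac{1}{80} - X$
$\left(S{\left(87,-163 \right)} + 28231\right) + J = \left(\left(- \frac{1}{80} - -163\right) + 28231\right) - 33277 = \left(\left(- \frac{1}{80} + 163\right) + 28231\right) - 33277 = \left(\frac{13039}{80} + 28231\right) - 33277 = \frac{2271519}{80} - 33277 = - \frac{390641}{80}$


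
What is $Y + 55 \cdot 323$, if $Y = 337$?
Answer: $18102$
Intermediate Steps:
$Y + 55 \cdot 323 = 337 + 55 \cdot 323 = 337 + 17765 = 18102$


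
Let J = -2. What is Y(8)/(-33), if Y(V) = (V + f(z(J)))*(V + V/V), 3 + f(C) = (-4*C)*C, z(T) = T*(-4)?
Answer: 753/11 ≈ 68.455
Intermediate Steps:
z(T) = -4*T
f(C) = -3 - 4*C**2 (f(C) = -3 + (-4*C)*C = -3 - 4*C**2)
Y(V) = (1 + V)*(-259 + V) (Y(V) = (V + (-3 - 4*(-4*(-2))**2))*(V + V/V) = (V + (-3 - 4*8**2))*(V + 1) = (V + (-3 - 4*64))*(1 + V) = (V + (-3 - 256))*(1 + V) = (V - 259)*(1 + V) = (-259 + V)*(1 + V) = (1 + V)*(-259 + V))
Y(8)/(-33) = (-259 + 8**2 - 258*8)/(-33) = (-259 + 64 - 2064)*(-1/33) = -2259*(-1/33) = 753/11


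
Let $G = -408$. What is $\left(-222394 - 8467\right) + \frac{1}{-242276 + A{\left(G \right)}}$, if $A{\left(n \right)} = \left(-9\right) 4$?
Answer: $- \frac{55940390633}{242312} \approx -2.3086 \cdot 10^{5}$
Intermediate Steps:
$A{\left(n \right)} = -36$
$\left(-222394 - 8467\right) + \frac{1}{-242276 + A{\left(G \right)}} = \left(-222394 - 8467\right) + \frac{1}{-242276 - 36} = -230861 + \frac{1}{-242312} = -230861 - \frac{1}{242312} = - \frac{55940390633}{242312}$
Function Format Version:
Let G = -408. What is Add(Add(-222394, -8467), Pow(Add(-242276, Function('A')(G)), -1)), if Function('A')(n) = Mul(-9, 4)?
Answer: Rational(-55940390633, 242312) ≈ -2.3086e+5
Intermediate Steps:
Function('A')(n) = -36
Add(Add(-222394, -8467), Pow(Add(-242276, Function('A')(G)), -1)) = Add(Add(-222394, -8467), Pow(Add(-242276, -36), -1)) = Add(-230861, Pow(-242312, -1)) = Add(-230861, Rational(-1, 242312)) = Rational(-55940390633, 242312)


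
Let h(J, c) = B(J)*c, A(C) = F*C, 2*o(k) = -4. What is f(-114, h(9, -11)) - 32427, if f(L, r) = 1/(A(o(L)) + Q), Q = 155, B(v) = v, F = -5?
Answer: -5350454/165 ≈ -32427.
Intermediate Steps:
o(k) = -2 (o(k) = (½)*(-4) = -2)
A(C) = -5*C
h(J, c) = J*c
f(L, r) = 1/165 (f(L, r) = 1/(-5*(-2) + 155) = 1/(10 + 155) = 1/165)
f(-114, h(9, -11)) - 32427 = 1/165 - 32427 = -5350454/165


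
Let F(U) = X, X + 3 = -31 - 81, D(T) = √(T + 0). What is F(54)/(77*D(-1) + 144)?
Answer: -3312/5333 + 1771*I/5333 ≈ -0.62104 + 0.33208*I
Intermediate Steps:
D(T) = √T
X = -115 (X = -3 + (-31 - 81) = -3 - 112 = -115)
F(U) = -115
F(54)/(77*D(-1) + 144) = -115/(77*√(-1) + 144) = -115/(77*I + 144) = -115*(144 - 77*I)/26665 = -23*(144 - 77*I)/5333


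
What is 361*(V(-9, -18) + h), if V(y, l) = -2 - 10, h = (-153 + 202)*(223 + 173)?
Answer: 7000512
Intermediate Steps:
h = 19404 (h = 49*396 = 19404)
V(y, l) = -12
361*(V(-9, -18) + h) = 361*(-12 + 19404) = 361*19392 = 7000512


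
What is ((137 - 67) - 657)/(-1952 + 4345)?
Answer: -587/2393 ≈ -0.24530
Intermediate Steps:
((137 - 67) - 657)/(-1952 + 4345) = (70 - 657)/2393 = -587*1/2393 = -587/2393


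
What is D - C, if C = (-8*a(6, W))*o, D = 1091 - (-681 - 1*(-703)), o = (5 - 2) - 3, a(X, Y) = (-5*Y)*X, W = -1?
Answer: 1069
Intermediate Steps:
a(X, Y) = -5*X*Y
o = 0 (o = 3 - 3 = 0)
D = 1069 (D = 1091 - (-681 + 703) = 1091 - 1*22 = 1091 - 22 = 1069)
C = 0 (C = -(-40)*6*(-1)*0 = -8*30*0 = -240*0 = 0)
D - C = 1069 - 1*0 = 1069 + 0 = 1069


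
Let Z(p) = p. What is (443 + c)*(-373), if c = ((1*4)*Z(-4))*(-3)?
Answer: -183143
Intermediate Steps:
c = 48 (c = ((1*4)*(-4))*(-3) = (4*(-4))*(-3) = -16*(-3) = 48)
(443 + c)*(-373) = (443 + 48)*(-373) = 491*(-373) = -183143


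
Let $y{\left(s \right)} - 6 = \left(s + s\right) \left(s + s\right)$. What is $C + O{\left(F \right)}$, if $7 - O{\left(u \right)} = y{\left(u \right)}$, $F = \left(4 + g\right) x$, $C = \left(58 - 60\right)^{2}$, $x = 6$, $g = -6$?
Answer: $-571$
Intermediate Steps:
$y{\left(s \right)} = 6 + 4 s^{2}$ ($y{\left(s \right)} = 6 + \left(s + s\right) \left(s + s\right) = 6 + 2 s 2 s = 6 + 4 s^{2}$)
$C = 4$ ($C = \left(-2\right)^{2} = 4$)
$F = -12$ ($F = \left(4 - 6\right) 6 = \left(-2\right) 6 = -12$)
$O{\left(u \right)} = 1 - 4 u^{2}$ ($O{\left(u \right)} = 7 - \left(6 + 4 u^{2}\right) = 1 - 4 u^{2}$)
$C + O{\left(F \right)} = 4 + \left(1 - 4 \left(-12\right)^{2}\right) = 4 + \left(1 - 576\right) = 4 - 575 = -571$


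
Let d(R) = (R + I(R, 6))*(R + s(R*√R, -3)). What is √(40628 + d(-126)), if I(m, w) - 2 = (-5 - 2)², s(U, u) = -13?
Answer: √51053 ≈ 225.95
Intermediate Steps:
I(m, w) = 51 (I(m, w) = 2 + (-5 - 2)² = 2 + (-7)² = 2 + 49 = 51)
d(R) = (-13 + R)*(51 + R) (d(R) = (R + 51)*(R - 13) = (51 + R)*(-13 + R) = (-13 + R)*(51 + R))
√(40628 + d(-126)) = √(40628 + (-663 + (-126)² + 38*(-126))) = √(40628 + (-663 + 15876 - 4788)) = √(40628 + 10425) = √51053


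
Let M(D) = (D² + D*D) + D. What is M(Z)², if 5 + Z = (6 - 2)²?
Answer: 64009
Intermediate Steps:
Z = 11 (Z = -5 + (6 - 2)² = -5 + 4² = -5 + 16 = 11)
M(D) = D + 2*D² (M(D) = (D² + D²) + D = 2*D² + D = D + 2*D²)
M(Z)² = (11*(1 + 2*11))² = (11*(1 + 22))² = (11*23)² = 253² = 64009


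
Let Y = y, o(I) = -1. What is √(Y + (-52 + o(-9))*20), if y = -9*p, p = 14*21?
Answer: I*√3706 ≈ 60.877*I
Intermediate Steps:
p = 294
y = -2646 (y = -9*294 = -2646)
Y = -2646
√(Y + (-52 + o(-9))*20) = √(-2646 + (-52 - 1)*20) = √(-2646 - 53*20) = √(-2646 - 1060) = √(-3706) = I*√3706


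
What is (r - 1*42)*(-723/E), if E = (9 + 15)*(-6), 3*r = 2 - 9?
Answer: -32053/144 ≈ -222.59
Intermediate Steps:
r = -7/3 (r = (2 - 9)/3 = (1/3)*(-7) = -7/3 ≈ -2.3333)
E = -144 (E = 24*(-6) = -144)
(r - 1*42)*(-723/E) = (-7/3 - 1*42)*(-723/(-144)) = (-7/3 - 42)*(-723*(-1/144)) = -133/3*241/48 = -32053/144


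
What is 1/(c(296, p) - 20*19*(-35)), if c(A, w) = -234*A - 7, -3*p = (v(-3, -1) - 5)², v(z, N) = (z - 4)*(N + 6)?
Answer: -1/55971 ≈ -1.7866e-5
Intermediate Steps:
v(z, N) = (-4 + z)*(6 + N)
p = -1600/3 (p = -((-24 - 4*(-1) + 6*(-3) - 1*(-3)) - 5)²/3 = -((-24 + 4 - 18 + 3) - 5)²/3 = -(-35 - 5)²/3 = -⅓*(-40)² = -⅓*1600 = -1600/3 ≈ -533.33)
c(A, w) = -7 - 234*A
1/(c(296, p) - 20*19*(-35)) = 1/((-7 - 234*296) - 20*19*(-35)) = 1/((-7 - 69264) - 380*(-35)) = 1/(-69271 + 13300) = 1/(-55971) = -1/55971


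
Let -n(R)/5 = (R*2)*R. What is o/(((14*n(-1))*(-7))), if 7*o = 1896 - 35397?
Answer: -33501/6860 ≈ -4.8835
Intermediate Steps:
n(R) = -10*R² (n(R) = -5*R*2*R = -5*2*R*R = -10*R²)
o = -33501/7 (o = (1896 - 35397)/7 = (⅐)*(-33501) = -33501/7 ≈ -4785.9)
o/(((14*n(-1))*(-7))) = -33501/(7*((14*(-10*(-1)²))*(-7))) = -33501/(7*((14*(-10*1))*(-7))) = -33501/(7*((14*(-10))*(-7))) = -33501/(7*((-140*(-7)))) = -33501/7/980 = -33501/7*1/980 = -33501/6860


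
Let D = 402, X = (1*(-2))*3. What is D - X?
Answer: 408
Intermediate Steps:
X = -6 (X = -2*3 = -6)
D - X = 402 - 1*(-6) = 402 + 6 = 408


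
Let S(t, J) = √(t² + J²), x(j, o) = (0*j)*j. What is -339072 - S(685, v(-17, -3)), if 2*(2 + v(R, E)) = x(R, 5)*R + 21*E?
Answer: -339072 - √1881389/2 ≈ -3.3976e+5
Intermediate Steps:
x(j, o) = 0 (x(j, o) = 0*j = 0)
v(R, E) = -2 + 21*E/2 (v(R, E) = -2 + (0*R + 21*E)/2 = -2 + (0 + 21*E)/2 = -2 + (21*E)/2 = -2 + 21*E/2)
S(t, J) = √(J² + t²)
-339072 - S(685, v(-17, -3)) = -339072 - √((-2 + (21/2)*(-3))² + 685²) = -339072 - √((-2 - 63/2)² + 469225) = -339072 - √((-67/2)² + 469225) = -339072 - √(4489/4 + 469225) = -339072 - √(1881389/4) = -339072 - √1881389/2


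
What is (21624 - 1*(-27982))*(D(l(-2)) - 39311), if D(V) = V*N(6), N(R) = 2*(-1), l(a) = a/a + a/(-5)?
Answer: -9751001814/5 ≈ -1.9502e+9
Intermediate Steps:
l(a) = 1 - a/5 (l(a) = 1 + a*(-1/5) = 1 - a/5)
N(R) = -2
D(V) = -2*V (D(V) = V*(-2) = -2*V)
(21624 - 1*(-27982))*(D(l(-2)) - 39311) = (21624 - 1*(-27982))*(-2*(1 - 1/5*(-2)) - 39311) = (21624 + 27982)*(-2*(1 + 2/5) - 39311) = 49606*(-2*7/5 - 39311) = 49606*(-14/5 - 39311) = 49606*(-196569/5) = -9751001814/5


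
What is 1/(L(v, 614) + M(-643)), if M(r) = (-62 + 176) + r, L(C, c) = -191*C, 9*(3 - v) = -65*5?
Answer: -9/71993 ≈ -0.00012501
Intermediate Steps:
v = 352/9 (v = 3 - (-65)*5/9 = 3 - ⅑*(-325) = 3 + 325/9 = 352/9 ≈ 39.111)
M(r) = 114 + r
1/(L(v, 614) + M(-643)) = 1/(-191*352/9 + (114 - 643)) = 1/(-67232/9 - 529) = 1/(-71993/9) = -9/71993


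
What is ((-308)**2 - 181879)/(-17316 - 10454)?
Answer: 17403/5554 ≈ 3.1334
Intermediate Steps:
((-308)**2 - 181879)/(-17316 - 10454) = (94864 - 181879)/(-27770) = -87015*(-1/27770) = 17403/5554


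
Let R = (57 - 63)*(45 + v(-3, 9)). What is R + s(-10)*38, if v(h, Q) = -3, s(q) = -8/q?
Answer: -1108/5 ≈ -221.60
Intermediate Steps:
R = -252 (R = (57 - 63)*(45 - 3) = -6*42 = -252)
R + s(-10)*38 = -252 - 8/(-10)*38 = -252 - 8*(-⅒)*38 = -252 + (⅘)*38 = -252 + 152/5 = -1108/5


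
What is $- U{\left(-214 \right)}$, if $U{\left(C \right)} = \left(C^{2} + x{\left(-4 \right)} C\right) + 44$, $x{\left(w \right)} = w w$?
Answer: $-42416$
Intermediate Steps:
$x{\left(w \right)} = w^{2}$
$U{\left(C \right)} = 44 + C^{2} + 16 C$ ($U{\left(C \right)} = \left(C^{2} + \left(-4\right)^{2} C\right) + 44 = \left(C^{2} + 16 C\right) + 44 = 44 + C^{2} + 16 C$)
$- U{\left(-214 \right)} = - (44 + \left(-214\right)^{2} + 16 \left(-214\right)) = - (44 + 45796 - 3424) = \left(-1\right) 42416 = -42416$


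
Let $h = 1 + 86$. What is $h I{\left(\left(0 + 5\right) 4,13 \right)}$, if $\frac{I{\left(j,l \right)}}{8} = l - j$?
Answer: $-4872$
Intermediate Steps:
$I{\left(j,l \right)} = - 8 j + 8 l$ ($I{\left(j,l \right)} = 8 \left(l - j\right) = - 8 j + 8 l$)
$h = 87$
$h I{\left(\left(0 + 5\right) 4,13 \right)} = 87 \left(- 8 \left(0 + 5\right) 4 + 8 \cdot 13\right) = 87 \left(- 8 \cdot 5 \cdot 4 + 104\right) = 87 \left(\left(-8\right) 20 + 104\right) = 87 \left(-160 + 104\right) = 87 \left(-56\right) = -4872$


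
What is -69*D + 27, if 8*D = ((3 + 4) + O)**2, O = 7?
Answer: -3327/2 ≈ -1663.5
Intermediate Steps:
D = 49/2 (D = ((3 + 4) + 7)**2/8 = (7 + 7)**2/8 = (1/8)*14**2 = (1/8)*196 = 49/2 ≈ 24.500)
-69*D + 27 = -69*49/2 + 27 = -3381/2 + 27 = -3327/2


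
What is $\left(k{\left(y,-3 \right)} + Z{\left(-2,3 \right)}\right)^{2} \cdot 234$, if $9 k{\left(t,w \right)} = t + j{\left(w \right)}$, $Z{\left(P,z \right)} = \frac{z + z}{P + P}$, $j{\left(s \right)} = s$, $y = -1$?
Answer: $\frac{15925}{18} \approx 884.72$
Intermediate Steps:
$Z{\left(P,z \right)} = \frac{z}{P}$ ($Z{\left(P,z \right)} = \frac{2 z}{2 P} = 2 z \frac{1}{2 P} = \frac{z}{P}$)
$k{\left(t,w \right)} = \frac{t}{9} + \frac{w}{9}$ ($k{\left(t,w \right)} = \frac{t + w}{9} = \frac{t}{9} + \frac{w}{9}$)
$\left(k{\left(y,-3 \right)} + Z{\left(-2,3 \right)}\right)^{2} \cdot 234 = \left(\left(\frac{1}{9} \left(-1\right) + \frac{1}{9} \left(-3\right)\right) + \frac{3}{-2}\right)^{2} \cdot 234 = \left(\left(- \frac{1}{9} - \frac{1}{3}\right) + 3 \left(- \frac{1}{2}\right)\right)^{2} \cdot 234 = \left(- \frac{4}{9} - \frac{3}{2}\right)^{2} \cdot 234 = \left(- \frac{35}{18}\right)^{2} \cdot 234 = \frac{1225}{324} \cdot 234 = \frac{15925}{18}$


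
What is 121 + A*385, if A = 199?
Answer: 76736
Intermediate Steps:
121 + A*385 = 121 + 199*385 = 121 + 76615 = 76736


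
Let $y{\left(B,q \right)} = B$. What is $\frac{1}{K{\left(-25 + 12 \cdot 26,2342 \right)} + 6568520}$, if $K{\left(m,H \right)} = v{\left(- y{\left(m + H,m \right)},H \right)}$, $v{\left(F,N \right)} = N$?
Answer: $\frac{1}{6570862} \approx 1.5219 \cdot 10^{-7}$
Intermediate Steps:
$K{\left(m,H \right)} = H$
$\frac{1}{K{\left(-25 + 12 \cdot 26,2342 \right)} + 6568520} = \frac{1}{2342 + 6568520} = \frac{1}{6570862}$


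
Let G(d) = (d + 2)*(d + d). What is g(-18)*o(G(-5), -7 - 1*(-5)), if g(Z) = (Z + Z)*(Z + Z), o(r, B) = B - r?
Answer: -41472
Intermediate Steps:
G(d) = 2*d*(2 + d) (G(d) = (2 + d)*(2*d) = 2*d*(2 + d))
g(Z) = 4*Z² (g(Z) = (2*Z)*(2*Z) = 4*Z²)
g(-18)*o(G(-5), -7 - 1*(-5)) = (4*(-18)²)*((-7 - 1*(-5)) - 2*(-5)*(2 - 5)) = (4*324)*((-7 + 5) - 2*(-5)*(-3)) = 1296*(-2 - 1*30) = 1296*(-2 - 30) = 1296*(-32) = -41472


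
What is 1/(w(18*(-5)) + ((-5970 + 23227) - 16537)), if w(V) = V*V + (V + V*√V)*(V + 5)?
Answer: 61/20512170 - 17*I*√10/4102434 ≈ 2.9738e-6 - 1.3104e-5*I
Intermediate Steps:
w(V) = V² + (5 + V)*(V + V^(3/2)) (w(V) = V² + (V + V^(3/2))*(5 + V) = V² + (5 + V)*(V + V^(3/2)))
1/(w(18*(-5)) + ((-5970 + 23227) - 16537)) = 1/(((18*(-5))^(5/2) + 2*(18*(-5))² + 5*(18*(-5)) + 5*(18*(-5))^(3/2)) + ((-5970 + 23227) - 16537)) = 1/(((-90)^(5/2) + 2*(-90)² + 5*(-90) + 5*(-90)^(3/2)) + (17257 - 16537)) = 1/((24300*I*√10 + 2*8100 - 450 + 5*(-270*I*√10)) + 720) = 1/((24300*I*√10 + 16200 - 450 - 1350*I*√10) + 720) = 1/((15750 + 22950*I*√10) + 720) = 1/(16470 + 22950*I*√10)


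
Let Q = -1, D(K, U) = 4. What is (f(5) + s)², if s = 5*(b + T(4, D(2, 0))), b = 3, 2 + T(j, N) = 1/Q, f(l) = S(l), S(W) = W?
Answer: 25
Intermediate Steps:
f(l) = l
T(j, N) = -3 (T(j, N) = -2 + 1/(-1) = -2 - 1 = -3)
s = 0 (s = 5*(3 - 3) = 5*0 = 0)
(f(5) + s)² = (5 + 0)² = 5² = 25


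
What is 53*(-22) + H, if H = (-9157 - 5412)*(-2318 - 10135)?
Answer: 181426591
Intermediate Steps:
H = 181427757 (H = -14569*(-12453) = 181427757)
53*(-22) + H = 53*(-22) + 181427757 = -1166 + 181427757 = 181426591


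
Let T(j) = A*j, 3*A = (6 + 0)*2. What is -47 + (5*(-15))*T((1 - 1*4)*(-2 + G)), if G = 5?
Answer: 2653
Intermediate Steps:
A = 4 (A = ((6 + 0)*2)/3 = (6*2)/3 = (⅓)*12 = 4)
T(j) = 4*j
-47 + (5*(-15))*T((1 - 1*4)*(-2 + G)) = -47 + (5*(-15))*(4*((1 - 1*4)*(-2 + 5))) = -47 - 300*(1 - 4)*3 = -47 - 300*(-3*3) = -47 - 300*(-9) = -47 - 75*(-36) = -47 + 2700 = 2653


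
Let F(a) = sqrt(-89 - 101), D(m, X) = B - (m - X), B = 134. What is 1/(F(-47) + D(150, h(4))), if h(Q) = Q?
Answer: -6/167 - I*sqrt(190)/334 ≈ -0.035928 - 0.04127*I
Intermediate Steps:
D(m, X) = 134 + X - m (D(m, X) = 134 - (m - X) = 134 + (X - m) = 134 + X - m)
F(a) = I*sqrt(190) (F(a) = sqrt(-190) = I*sqrt(190))
1/(F(-47) + D(150, h(4))) = 1/(I*sqrt(190) + (134 + 4 - 1*150)) = 1/(I*sqrt(190) + (134 + 4 - 150)) = 1/(I*sqrt(190) - 12) = 1/(-12 + I*sqrt(190))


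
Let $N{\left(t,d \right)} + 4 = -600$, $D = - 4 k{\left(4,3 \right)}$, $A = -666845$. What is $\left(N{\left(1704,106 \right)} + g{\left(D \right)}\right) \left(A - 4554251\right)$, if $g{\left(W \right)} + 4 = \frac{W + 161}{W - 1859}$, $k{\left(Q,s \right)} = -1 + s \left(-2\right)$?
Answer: $\frac{5813361466952}{1831} \approx 3.175 \cdot 10^{9}$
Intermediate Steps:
$k{\left(Q,s \right)} = -1 - 2 s$
$D = 28$ ($D = - 4 \left(-1 - 6\right) = \left(-4\right) \left(-7\right) = 28$)
$N{\left(t,d \right)} = -604$ ($N{\left(t,d \right)} = -4 - 600 = -604$)
$g{\left(W \right)} = -4 + \frac{161 + W}{-1859 + W}$ ($g{\left(W \right)} = -4 + \frac{W + 161}{W - 1859} = -4 + \frac{161 + W}{-1859 + W}$)
$\left(N{\left(1704,106 \right)} + g{\left(D \right)}\right) \left(A - 4554251\right) = \left(-604 + \frac{7597 - 84}{-1859 + 28}\right) \left(-666845 - 4554251\right) = \left(-604 + \frac{7597 - 84}{-1831}\right) \left(-5221096\right) = \left(-604 - \frac{7513}{1831}\right) \left(-5221096\right) = \left(- \frac{1113437}{1831}\right) \left(-5221096\right) = \frac{5813361466952}{1831}$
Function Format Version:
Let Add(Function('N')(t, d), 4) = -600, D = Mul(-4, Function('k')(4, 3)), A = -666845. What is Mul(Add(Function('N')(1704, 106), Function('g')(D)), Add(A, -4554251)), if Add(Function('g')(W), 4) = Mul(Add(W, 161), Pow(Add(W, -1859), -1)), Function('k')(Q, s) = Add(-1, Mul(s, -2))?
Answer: Rational(5813361466952, 1831) ≈ 3.1750e+9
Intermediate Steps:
Function('k')(Q, s) = Add(-1, Mul(-2, s))
D = 28 (D = Mul(-4, Add(-1, Mul(-2, 3))) = Mul(-4, Add(-1, -6)) = Mul(-4, -7) = 28)
Function('N')(t, d) = -604 (Function('N')(t, d) = Add(-4, -600) = -604)
Function('g')(W) = Add(-4, Mul(Pow(Add(-1859, W), -1), Add(161, W))) (Function('g')(W) = Add(-4, Mul(Add(W, 161), Pow(Add(W, -1859), -1))) = Add(-4, Mul(Add(161, W), Pow(Add(-1859, W), -1))) = Add(-4, Mul(Pow(Add(-1859, W), -1), Add(161, W))))
Mul(Add(Function('N')(1704, 106), Function('g')(D)), Add(A, -4554251)) = Mul(Add(-604, Mul(Pow(Add(-1859, 28), -1), Add(7597, Mul(-3, 28)))), Add(-666845, -4554251)) = Mul(Add(-604, Mul(Pow(-1831, -1), Add(7597, -84))), -5221096) = Mul(Add(-604, Mul(Rational(-1, 1831), 7513)), -5221096) = Mul(Add(-604, Rational(-7513, 1831)), -5221096) = Mul(Rational(-1113437, 1831), -5221096) = Rational(5813361466952, 1831)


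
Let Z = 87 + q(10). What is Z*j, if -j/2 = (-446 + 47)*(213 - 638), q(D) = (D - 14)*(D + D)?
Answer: -2374050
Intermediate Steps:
q(D) = 2*D*(-14 + D) (q(D) = (-14 + D)*(2*D) = 2*D*(-14 + D))
Z = 7 (Z = 87 + 2*10*(-14 + 10) = 87 + 2*10*(-4) = 87 - 80 = 7)
j = -339150 (j = -2*(-446 + 47)*(213 - 638) = -(-798)*(-425) = -2*169575 = -339150)
Z*j = 7*(-339150) = -2374050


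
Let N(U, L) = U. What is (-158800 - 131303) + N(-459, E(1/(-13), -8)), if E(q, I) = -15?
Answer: -290562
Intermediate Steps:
(-158800 - 131303) + N(-459, E(1/(-13), -8)) = (-158800 - 131303) - 459 = -290103 - 459 = -290562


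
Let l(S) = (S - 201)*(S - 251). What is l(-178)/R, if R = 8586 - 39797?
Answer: -162591/31211 ≈ -5.2094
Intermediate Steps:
l(S) = (-251 + S)*(-201 + S) (l(S) = (-201 + S)*(-251 + S) = (-251 + S)*(-201 + S))
R = -31211
l(-178)/R = (50451 + (-178)**2 - 452*(-178))/(-31211) = (50451 + 31684 + 80456)*(-1/31211) = 162591*(-1/31211) = -162591/31211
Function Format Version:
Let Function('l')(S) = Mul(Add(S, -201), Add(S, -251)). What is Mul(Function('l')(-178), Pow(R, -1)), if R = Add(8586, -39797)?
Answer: Rational(-162591, 31211) ≈ -5.2094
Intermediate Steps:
Function('l')(S) = Mul(Add(-251, S), Add(-201, S)) (Function('l')(S) = Mul(Add(-201, S), Add(-251, S)) = Mul(Add(-251, S), Add(-201, S)))
R = -31211
Mul(Function('l')(-178), Pow(R, -1)) = Mul(Add(50451, Pow(-178, 2), Mul(-452, -178)), Pow(-31211, -1)) = Mul(Add(50451, 31684, 80456), Rational(-1, 31211)) = Mul(162591, Rational(-1, 31211)) = Rational(-162591, 31211)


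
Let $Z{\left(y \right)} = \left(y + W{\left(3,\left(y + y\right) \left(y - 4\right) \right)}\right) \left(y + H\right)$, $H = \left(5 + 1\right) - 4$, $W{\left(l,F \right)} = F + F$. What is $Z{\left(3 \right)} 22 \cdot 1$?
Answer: $-990$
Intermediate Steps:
$W{\left(l,F \right)} = 2 F$
$H = 2$ ($H = 6 - 4 = 2$)
$Z{\left(y \right)} = \left(2 + y\right) \left(y + 4 y \left(-4 + y\right)\right)$ ($Z{\left(y \right)} = \left(y + 2 \left(y + y\right) \left(y - 4\right)\right) \left(y + 2\right) = \left(y + 2 \cdot 2 y \left(-4 + y\right)\right) \left(2 + y\right) = \left(y + 4 y \left(-4 + y\right)\right) \left(2 + y\right) = \left(2 + y\right) \left(y + 4 y \left(-4 + y\right)\right)$)
$Z{\left(3 \right)} 22 \cdot 1 = 3 \left(-30 - 21 + 4 \cdot 3^{2}\right) 22 \cdot 1 = 3 \left(-30 - 21 + 4 \cdot 9\right) 22 \cdot 1 = 3 \left(-30 - 21 + 36\right) 22 \cdot 1 = 3 \left(-15\right) 22 \cdot 1 = \left(-45\right) 22 \cdot 1 = \left(-990\right) 1 = -990$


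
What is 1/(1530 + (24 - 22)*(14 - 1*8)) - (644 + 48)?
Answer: -1067063/1542 ≈ -692.00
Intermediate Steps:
1/(1530 + (24 - 22)*(14 - 1*8)) - (644 + 48) = 1/(1530 + 2*(14 - 8)) - 1*692 = 1/(1530 + 2*6) - 692 = 1/(1530 + 12) - 692 = 1/1542 - 692 = -1067063/1542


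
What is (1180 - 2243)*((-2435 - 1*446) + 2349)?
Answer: 565516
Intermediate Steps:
(1180 - 2243)*((-2435 - 1*446) + 2349) = -1063*((-2435 - 446) + 2349) = -1063*(-2881 + 2349) = -1063*(-532) = 565516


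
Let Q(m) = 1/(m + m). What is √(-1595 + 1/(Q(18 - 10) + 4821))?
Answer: I*√9490435012363/77137 ≈ 39.937*I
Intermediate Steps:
Q(m) = 1/(2*m)
√(-1595 + 1/(Q(18 - 10) + 4821)) = √(-1595 + 1/(1/(2*(18 - 10)) + 4821)) = √(-1595 + 1/((½)/8 + 4821)) = √(-1595 + 1/((½)*(⅛) + 4821)) = √(-1595 + 1/(1/16 + 4821)) = √(-1595 + 1/(77137/16)) = √(-1595 + 16/77137) = √(-123033499/77137) = I*√9490435012363/77137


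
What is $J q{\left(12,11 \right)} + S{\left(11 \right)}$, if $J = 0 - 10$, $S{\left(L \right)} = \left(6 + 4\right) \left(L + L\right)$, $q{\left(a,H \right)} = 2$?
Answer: $200$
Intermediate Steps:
$S{\left(L \right)} = 20 L$ ($S{\left(L \right)} = 10 \cdot 2 L = 20 L$)
$J = -10$ ($J = 0 - 10 = -10$)
$J q{\left(12,11 \right)} + S{\left(11 \right)} = \left(-10\right) 2 + 20 \cdot 11 = -20 + 220 = 200$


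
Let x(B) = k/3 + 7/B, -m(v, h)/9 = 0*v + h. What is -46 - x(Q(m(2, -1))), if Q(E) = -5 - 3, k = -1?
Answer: -1075/24 ≈ -44.792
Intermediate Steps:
m(v, h) = -9*h (m(v, h) = -9*(0*v + h) = -9*(0 + h) = -9*h)
Q(E) = -8
x(B) = -⅓ + 7/B (x(B) = -1/3 + 7/B = -1*⅓ + 7/B = -⅓ + 7/B)
-46 - x(Q(m(2, -1))) = -46 - (21 - 1*(-8))/(3*(-8)) = -46 - (-1)*(21 + 8)/(3*8) = -46 - (-1)*29/(3*8) = -46 - 1*(-29/24) = -46 + 29/24 = -1075/24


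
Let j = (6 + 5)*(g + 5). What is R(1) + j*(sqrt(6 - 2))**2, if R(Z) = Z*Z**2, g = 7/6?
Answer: 817/3 ≈ 272.33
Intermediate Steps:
g = 7/6 (g = 7*(1/6) = 7/6 ≈ 1.1667)
j = 407/6 (j = (6 + 5)*(7/6 + 5) = 11*(37/6) = 407/6 ≈ 67.833)
R(Z) = Z**3
R(1) + j*(sqrt(6 - 2))**2 = 1**3 + 407*(sqrt(6 - 2))**2/6 = 1 + 407*(sqrt(4))**2/6 = 1 + (407/6)*2**2 = 1 + (407/6)*4 = 1 + 814/3 = 817/3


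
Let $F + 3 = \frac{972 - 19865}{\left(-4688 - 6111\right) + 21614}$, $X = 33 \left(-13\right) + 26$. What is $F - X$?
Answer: $\frac{615301}{1545} \approx 398.25$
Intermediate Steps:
$X = -403$ ($X = -429 + 26 = -403$)
$F = - \frac{7334}{1545}$ ($F = -3 + \frac{972 - 19865}{\left(-4688 - 6111\right) + 21614} = -3 - \frac{18893}{\left(-4688 - 6111\right) + 21614} = -3 - \frac{18893}{-10799 + 21614} = -3 - \frac{18893}{10815} = -3 - \frac{2699}{1545} = - \frac{7334}{1545} \approx -4.7469$)
$F - X = - \frac{7334}{1545} - -403 = - \frac{7334}{1545} + 403 = \frac{615301}{1545}$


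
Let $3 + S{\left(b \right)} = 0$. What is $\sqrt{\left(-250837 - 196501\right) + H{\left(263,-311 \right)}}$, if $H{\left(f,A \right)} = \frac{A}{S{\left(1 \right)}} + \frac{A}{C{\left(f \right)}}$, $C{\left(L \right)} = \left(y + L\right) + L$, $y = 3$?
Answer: $\frac{2 i \sqrt{532321365}}{69} \approx 668.76 i$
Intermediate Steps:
$S{\left(b \right)} = -3$ ($S{\left(b \right)} = -3 + 0 = -3$)
$C{\left(L \right)} = 3 + 2 L$ ($C{\left(L \right)} = \left(3 + L\right) + L = 3 + 2 L$)
$H{\left(f,A \right)} = - \frac{A}{3} + \frac{A}{3 + 2 f}$ ($H{\left(f,A \right)} = \frac{A}{-3} + \frac{A}{3 + 2 f} = A \left(- \frac{1}{3}\right) + \frac{A}{3 + 2 f} = - \frac{A}{3} + \frac{A}{3 + 2 f}$)
$\sqrt{\left(-250837 - 196501\right) + H{\left(263,-311 \right)}} = \sqrt{\left(-250837 - 196501\right) - \left(-622\right) 263 \frac{1}{9 + 6 \cdot 263}} = \sqrt{\left(-250837 - 196501\right) - \left(-622\right) 263 \frac{1}{9 + 1578}} = \sqrt{-447338 - \left(-622\right) 263 \cdot \frac{1}{1587}} = \sqrt{-447338 + \frac{163586}{1587}} = \sqrt{- \frac{709761820}{1587}} = \frac{2 i \sqrt{532321365}}{69}$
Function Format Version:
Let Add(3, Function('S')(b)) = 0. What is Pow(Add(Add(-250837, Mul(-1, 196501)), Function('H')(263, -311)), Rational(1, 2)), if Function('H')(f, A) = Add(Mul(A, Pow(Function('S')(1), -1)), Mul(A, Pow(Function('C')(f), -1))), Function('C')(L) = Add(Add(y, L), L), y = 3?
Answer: Mul(Rational(2, 69), I, Pow(532321365, Rational(1, 2))) ≈ Mul(668.76, I)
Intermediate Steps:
Function('S')(b) = -3 (Function('S')(b) = Add(-3, 0) = -3)
Function('C')(L) = Add(3, Mul(2, L)) (Function('C')(L) = Add(Add(3, L), L) = Add(3, Mul(2, L)))
Function('H')(f, A) = Add(Mul(Rational(-1, 3), A), Mul(A, Pow(Add(3, Mul(2, f)), -1))) (Function('H')(f, A) = Add(Mul(A, Pow(-3, -1)), Mul(A, Pow(Add(3, Mul(2, f)), -1))) = Add(Mul(A, Rational(-1, 3)), Mul(A, Pow(Add(3, Mul(2, f)), -1))) = Add(Mul(Rational(-1, 3), A), Mul(A, Pow(Add(3, Mul(2, f)), -1))))
Pow(Add(Add(-250837, Mul(-1, 196501)), Function('H')(263, -311)), Rational(1, 2)) = Pow(Add(Add(-250837, Mul(-1, 196501)), Mul(-2, -311, 263, Pow(Add(9, Mul(6, 263)), -1))), Rational(1, 2)) = Pow(Add(Add(-250837, -196501), Mul(-2, -311, 263, Pow(Add(9, 1578), -1))), Rational(1, 2)) = Pow(Add(-447338, Mul(-2, -311, 263, Pow(1587, -1))), Rational(1, 2)) = Pow(Add(-447338, Mul(-2, -311, 263, Rational(1, 1587))), Rational(1, 2)) = Pow(Add(-447338, Rational(163586, 1587)), Rational(1, 2)) = Pow(Rational(-709761820, 1587), Rational(1, 2)) = Mul(Rational(2, 69), I, Pow(532321365, Rational(1, 2)))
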